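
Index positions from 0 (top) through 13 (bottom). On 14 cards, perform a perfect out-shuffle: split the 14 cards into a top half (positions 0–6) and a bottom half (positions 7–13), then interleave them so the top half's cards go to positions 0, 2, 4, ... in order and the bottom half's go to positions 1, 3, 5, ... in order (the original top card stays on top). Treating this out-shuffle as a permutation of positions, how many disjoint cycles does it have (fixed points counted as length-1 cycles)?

3

Trace each unvisited position around until it returns:
(0) (1 2 4 8 3 6 ... len 12) (13)
3 cycles in total.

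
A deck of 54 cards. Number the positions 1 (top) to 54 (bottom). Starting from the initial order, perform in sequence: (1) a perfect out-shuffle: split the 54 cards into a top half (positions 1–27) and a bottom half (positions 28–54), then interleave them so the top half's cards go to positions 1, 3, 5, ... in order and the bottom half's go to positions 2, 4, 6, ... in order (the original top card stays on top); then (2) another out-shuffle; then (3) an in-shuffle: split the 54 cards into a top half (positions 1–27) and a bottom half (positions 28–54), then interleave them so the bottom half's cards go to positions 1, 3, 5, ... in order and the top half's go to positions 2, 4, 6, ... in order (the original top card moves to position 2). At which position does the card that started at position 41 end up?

4

Track the card from position 41 forward through each operation:
  after op 1 (out-shuffle): 41 → 28
  after op 2 (out-shuffle): 28 → 2
  after op 3 (in-shuffle): 2 → 4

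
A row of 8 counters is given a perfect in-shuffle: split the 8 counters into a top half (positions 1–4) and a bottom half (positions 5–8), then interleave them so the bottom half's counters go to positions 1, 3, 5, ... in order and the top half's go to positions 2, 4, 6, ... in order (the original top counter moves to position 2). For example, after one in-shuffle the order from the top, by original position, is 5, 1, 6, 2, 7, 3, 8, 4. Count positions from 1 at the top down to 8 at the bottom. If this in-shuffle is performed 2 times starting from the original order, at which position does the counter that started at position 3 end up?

Track the counter's position through each in-shuffle:
3 → 6 → 3

3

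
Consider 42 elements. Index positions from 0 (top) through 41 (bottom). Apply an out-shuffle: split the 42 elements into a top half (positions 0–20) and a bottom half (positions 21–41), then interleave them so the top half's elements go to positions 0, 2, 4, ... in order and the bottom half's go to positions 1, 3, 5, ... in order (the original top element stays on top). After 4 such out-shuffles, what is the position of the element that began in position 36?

Track the element's position through each out-shuffle:
36 → 31 → 21 → 1 → 2

2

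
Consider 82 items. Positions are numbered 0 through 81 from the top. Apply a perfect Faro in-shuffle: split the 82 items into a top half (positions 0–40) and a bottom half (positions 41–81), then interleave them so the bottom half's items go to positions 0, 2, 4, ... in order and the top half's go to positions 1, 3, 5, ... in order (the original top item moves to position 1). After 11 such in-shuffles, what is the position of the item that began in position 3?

57

Track the item's position through each in-shuffle:
3 → 7 → 15 → 31 → 63 → 44 → 6 → 13 → 27 → 55 → 28 → 57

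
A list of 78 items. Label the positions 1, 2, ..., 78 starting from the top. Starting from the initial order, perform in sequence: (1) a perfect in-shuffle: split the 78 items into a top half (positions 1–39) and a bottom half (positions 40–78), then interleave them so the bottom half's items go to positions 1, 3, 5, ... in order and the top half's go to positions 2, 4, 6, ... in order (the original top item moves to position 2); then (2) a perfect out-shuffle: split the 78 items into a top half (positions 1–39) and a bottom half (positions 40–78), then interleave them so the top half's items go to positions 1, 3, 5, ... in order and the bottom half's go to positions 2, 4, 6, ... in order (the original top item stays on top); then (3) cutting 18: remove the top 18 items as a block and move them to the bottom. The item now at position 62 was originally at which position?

20

Undo the operations in reverse order, starting from position 62:
  undo op 3 (cut 18): 62 ← 2
  undo op 2 (out-shuffle, from bottom half): 2 ← 40
  undo op 1 (in-shuffle, from top half): 40 ← 20
So the item at position 62 came from original position 20.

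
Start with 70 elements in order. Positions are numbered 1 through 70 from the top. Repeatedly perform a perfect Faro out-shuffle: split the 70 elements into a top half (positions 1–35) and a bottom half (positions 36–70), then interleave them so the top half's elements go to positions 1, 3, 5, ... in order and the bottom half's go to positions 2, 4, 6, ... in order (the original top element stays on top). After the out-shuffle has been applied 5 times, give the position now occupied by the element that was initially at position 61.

Track the element's position through each out-shuffle:
61 → 52 → 34 → 67 → 64 → 58

58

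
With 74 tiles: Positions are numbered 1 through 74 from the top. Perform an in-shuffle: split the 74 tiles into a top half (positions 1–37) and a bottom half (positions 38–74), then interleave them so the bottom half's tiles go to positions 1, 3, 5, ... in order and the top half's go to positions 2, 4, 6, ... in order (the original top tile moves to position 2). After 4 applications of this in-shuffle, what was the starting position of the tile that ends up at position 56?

Work backwards from position 56, undoing one in-shuffle at a time:
56 ← 28 ← 14 ← 7 ← 41
So the tile now at position 56 started at position 41.

41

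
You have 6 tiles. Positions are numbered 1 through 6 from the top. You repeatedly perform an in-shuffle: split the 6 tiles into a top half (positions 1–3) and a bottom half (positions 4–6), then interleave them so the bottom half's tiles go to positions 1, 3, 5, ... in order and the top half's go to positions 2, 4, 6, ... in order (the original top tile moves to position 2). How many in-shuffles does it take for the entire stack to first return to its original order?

3

The in-shuffle permutes the 6 positions with cycle lengths [3, 3].
Every tile is home exactly when every cycle has completed a whole number of laps, i.e. after lcm(3) = 3 in-shuffles.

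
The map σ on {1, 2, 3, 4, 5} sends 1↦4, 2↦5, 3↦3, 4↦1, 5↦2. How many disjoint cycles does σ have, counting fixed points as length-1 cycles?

Cycle decomposition: (1 4) (2 5) (3).
3 cycles.

3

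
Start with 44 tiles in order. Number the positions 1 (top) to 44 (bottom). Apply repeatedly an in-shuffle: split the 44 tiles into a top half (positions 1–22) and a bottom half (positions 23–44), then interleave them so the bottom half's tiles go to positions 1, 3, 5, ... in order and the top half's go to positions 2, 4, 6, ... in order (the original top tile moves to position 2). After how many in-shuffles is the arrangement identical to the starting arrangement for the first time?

The in-shuffle permutes the 44 positions with cycle lengths [2, 4, 4, 4, 6, 12, 12].
Every tile is home exactly when every cycle has completed a whole number of laps, i.e. after lcm(2, 4, 6, 12) = 12 in-shuffles.

12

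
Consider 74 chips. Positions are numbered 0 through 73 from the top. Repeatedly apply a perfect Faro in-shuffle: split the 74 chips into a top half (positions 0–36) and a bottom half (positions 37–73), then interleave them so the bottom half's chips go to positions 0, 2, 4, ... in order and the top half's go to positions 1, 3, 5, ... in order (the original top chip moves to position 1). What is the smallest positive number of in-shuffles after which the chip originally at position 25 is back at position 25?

20

Follow position 25 under repeated in-shuffles:
25 → 51 → 28 → 57 → 40 → 6 → 13 → 27 → 55 → 36 → 73 → 72 → 70 → 66 → 58 → 42 → 10 → 21 → 43 → 12 → 25
It first returns after 20 in-shuffles.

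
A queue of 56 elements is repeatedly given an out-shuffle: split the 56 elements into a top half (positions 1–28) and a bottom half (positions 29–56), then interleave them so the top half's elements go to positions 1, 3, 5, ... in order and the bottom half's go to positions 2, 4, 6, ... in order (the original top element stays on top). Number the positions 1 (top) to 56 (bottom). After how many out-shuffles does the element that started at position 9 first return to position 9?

20

Follow position 9 under repeated out-shuffles:
9 → 17 → 33 → 10 → 19 → 37 → 18 → 35 → 14 → 27 → 53 → 50 → 44 → 32 → 8 → 15 → 29 → 2 → 3 → 5 → 9
It first returns after 20 out-shuffles.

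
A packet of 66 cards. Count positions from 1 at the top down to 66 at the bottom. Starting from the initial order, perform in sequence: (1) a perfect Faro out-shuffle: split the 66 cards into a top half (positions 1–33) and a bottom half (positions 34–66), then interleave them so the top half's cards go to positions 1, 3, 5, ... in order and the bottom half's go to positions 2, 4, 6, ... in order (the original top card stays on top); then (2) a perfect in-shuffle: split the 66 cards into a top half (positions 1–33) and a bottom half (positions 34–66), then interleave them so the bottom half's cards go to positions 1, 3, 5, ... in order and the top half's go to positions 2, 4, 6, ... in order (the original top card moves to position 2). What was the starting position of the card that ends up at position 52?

Undo the operations in reverse order, starting from position 52:
  undo op 2 (in-shuffle, from top half): 52 ← 26
  undo op 1 (out-shuffle, from bottom half): 26 ← 46
So the card at position 52 came from original position 46.

46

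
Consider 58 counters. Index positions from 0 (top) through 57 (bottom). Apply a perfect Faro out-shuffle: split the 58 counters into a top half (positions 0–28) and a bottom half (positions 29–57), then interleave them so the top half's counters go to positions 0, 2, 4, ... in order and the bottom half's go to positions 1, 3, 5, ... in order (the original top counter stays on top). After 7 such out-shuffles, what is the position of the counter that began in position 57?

57

Position 57 is a fixed point of every out-shuffle, so the counter never moves.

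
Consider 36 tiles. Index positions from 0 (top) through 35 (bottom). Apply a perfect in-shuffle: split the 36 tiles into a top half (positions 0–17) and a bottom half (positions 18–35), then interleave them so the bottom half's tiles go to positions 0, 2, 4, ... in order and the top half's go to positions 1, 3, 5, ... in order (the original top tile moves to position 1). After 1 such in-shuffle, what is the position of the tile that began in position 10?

21

Track the tile's position through each in-shuffle:
10 → 21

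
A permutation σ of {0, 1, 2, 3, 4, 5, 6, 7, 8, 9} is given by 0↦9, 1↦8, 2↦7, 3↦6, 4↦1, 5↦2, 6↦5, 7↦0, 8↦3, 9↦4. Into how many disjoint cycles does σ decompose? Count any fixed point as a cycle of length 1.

1

Cycle decomposition: (0 9 4 1 8 3 6 5 2 7).
1 cycle.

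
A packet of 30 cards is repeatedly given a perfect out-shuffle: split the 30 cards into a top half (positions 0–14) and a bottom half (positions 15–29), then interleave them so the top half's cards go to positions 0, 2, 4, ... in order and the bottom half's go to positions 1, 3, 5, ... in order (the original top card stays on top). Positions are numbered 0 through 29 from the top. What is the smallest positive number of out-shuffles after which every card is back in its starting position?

The out-shuffle permutes the 30 positions with cycle lengths [1, 1, 28].
Every card is home exactly when every cycle has completed a whole number of laps, i.e. after lcm(1, 28) = 28 out-shuffles.

28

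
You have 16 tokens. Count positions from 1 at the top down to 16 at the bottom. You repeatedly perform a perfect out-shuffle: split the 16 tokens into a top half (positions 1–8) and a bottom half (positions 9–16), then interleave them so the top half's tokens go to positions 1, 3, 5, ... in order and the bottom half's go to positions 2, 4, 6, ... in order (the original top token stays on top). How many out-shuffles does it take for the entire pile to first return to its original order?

The out-shuffle permutes the 16 positions with cycle lengths [1, 1, 2, 4, 4, 4].
Every token is home exactly when every cycle has completed a whole number of laps, i.e. after lcm(1, 2, 4) = 4 out-shuffles.

4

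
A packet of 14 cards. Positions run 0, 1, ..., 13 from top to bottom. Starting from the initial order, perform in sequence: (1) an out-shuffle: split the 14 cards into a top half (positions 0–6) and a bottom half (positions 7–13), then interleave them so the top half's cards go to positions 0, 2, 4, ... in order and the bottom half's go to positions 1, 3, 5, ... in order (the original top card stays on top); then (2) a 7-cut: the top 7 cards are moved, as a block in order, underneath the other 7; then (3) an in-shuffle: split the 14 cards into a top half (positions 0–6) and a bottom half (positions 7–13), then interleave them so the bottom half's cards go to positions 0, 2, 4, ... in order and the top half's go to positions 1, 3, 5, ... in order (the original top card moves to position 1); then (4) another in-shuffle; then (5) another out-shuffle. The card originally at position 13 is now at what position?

Track the card from position 13 forward through each operation:
  after op 1 (out-shuffle): 13 → 13
  after op 2 (cut 7): 13 → 6
  after op 3 (in-shuffle): 6 → 13
  after op 4 (in-shuffle): 13 → 12
  after op 5 (out-shuffle): 12 → 11

11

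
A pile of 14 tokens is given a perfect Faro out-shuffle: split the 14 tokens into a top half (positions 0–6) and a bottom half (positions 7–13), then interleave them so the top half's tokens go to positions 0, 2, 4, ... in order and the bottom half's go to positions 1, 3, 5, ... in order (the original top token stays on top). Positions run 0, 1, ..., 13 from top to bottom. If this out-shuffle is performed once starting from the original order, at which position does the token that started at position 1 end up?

Track the token's position through each out-shuffle:
1 → 2

2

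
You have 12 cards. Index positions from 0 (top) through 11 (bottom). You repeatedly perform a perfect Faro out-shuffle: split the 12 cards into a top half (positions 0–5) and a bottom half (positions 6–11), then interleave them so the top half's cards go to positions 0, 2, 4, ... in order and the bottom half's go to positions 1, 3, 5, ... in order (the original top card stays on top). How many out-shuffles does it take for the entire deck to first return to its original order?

10

The out-shuffle permutes the 12 positions with cycle lengths [1, 1, 10].
Every card is home exactly when every cycle has completed a whole number of laps, i.e. after lcm(1, 10) = 10 out-shuffles.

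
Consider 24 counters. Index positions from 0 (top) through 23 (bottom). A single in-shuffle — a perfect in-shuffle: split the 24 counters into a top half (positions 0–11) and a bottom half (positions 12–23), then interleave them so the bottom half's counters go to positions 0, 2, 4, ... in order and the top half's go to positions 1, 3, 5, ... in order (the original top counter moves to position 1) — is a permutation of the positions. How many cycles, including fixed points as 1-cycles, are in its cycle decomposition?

2

Trace each unvisited position around until it returns:
(0 1 3 7 15 6 ... len 20) (4 9 19 14)
2 cycles in total.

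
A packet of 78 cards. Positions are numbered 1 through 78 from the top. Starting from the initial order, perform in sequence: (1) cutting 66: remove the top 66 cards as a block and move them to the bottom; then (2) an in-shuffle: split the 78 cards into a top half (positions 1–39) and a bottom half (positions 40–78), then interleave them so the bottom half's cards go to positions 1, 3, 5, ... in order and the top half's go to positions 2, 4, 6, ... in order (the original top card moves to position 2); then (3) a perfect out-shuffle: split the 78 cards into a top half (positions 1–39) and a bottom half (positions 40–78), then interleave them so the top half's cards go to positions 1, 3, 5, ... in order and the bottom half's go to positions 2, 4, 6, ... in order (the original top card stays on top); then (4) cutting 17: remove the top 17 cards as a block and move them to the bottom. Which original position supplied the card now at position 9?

Undo the operations in reverse order, starting from position 9:
  undo op 4 (cut 17): 9 ← 26
  undo op 3 (out-shuffle, from bottom half): 26 ← 52
  undo op 2 (in-shuffle, from top half): 52 ← 26
  undo op 1 (cut 66): 26 ← 14
So the card at position 9 came from original position 14.

14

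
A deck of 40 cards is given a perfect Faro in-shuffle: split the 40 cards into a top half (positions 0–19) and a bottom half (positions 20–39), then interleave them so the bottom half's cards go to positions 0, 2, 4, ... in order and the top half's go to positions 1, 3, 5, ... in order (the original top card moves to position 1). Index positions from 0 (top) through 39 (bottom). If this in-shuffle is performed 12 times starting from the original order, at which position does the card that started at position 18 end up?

Track the card's position through each in-shuffle:
18 → 37 → 34 → 28 → 16 → 33 → 26 → 12 → 25 → 10 → 21 → 2 → 5

5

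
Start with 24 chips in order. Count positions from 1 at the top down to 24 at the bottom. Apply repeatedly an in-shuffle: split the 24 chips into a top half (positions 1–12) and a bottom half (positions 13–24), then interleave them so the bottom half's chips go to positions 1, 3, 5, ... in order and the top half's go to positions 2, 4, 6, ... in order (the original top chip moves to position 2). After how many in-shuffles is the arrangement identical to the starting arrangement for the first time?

20

The in-shuffle permutes the 24 positions with cycle lengths [4, 20].
Every chip is home exactly when every cycle has completed a whole number of laps, i.e. after lcm(4, 20) = 20 in-shuffles.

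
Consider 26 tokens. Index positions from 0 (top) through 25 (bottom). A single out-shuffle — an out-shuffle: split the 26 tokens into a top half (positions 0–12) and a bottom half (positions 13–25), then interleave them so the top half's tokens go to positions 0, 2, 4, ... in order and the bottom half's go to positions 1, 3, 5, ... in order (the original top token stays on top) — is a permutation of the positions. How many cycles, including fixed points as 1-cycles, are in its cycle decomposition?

4

Trace each unvisited position around until it returns:
(0) (1 2 4 8 16 7 ... len 20) (5 10 20 15) (25)
4 cycles in total.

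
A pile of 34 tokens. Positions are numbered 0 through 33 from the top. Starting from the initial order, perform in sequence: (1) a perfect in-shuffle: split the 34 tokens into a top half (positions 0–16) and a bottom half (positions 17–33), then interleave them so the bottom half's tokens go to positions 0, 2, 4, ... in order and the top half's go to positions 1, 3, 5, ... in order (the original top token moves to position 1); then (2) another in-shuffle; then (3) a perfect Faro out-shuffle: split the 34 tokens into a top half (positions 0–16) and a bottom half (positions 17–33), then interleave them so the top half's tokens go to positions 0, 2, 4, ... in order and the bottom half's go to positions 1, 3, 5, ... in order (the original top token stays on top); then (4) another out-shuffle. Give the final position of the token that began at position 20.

Track the token from position 20 forward through each operation:
  after op 1 (in-shuffle): 20 → 6
  after op 2 (in-shuffle): 6 → 13
  after op 3 (out-shuffle): 13 → 26
  after op 4 (out-shuffle): 26 → 19

19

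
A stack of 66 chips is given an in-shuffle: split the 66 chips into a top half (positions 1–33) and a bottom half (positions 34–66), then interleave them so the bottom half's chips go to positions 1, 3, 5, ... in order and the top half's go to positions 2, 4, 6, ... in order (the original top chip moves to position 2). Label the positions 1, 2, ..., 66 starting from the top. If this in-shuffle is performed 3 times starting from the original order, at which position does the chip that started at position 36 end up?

20

Track the chip's position through each in-shuffle:
36 → 5 → 10 → 20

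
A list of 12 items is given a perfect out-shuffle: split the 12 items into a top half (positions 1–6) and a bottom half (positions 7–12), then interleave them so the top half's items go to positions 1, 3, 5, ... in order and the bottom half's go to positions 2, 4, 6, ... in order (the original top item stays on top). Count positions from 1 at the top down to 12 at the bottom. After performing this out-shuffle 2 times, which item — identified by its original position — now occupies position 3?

7

Work backwards from position 3, undoing one out-shuffle at a time:
3 ← 2 ← 7
So the item now at position 3 started at position 7.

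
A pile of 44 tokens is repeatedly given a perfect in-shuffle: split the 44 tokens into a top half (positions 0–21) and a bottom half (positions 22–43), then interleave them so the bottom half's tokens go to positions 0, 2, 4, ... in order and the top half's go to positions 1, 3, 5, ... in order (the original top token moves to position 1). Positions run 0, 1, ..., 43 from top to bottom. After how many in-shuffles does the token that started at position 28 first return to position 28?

Follow position 28 under repeated in-shuffles:
28 → 12 → 25 → 6 → 13 → 27 → 10 → 21 → 43 → 42 → 40 → 36 → 28
It first returns after 12 in-shuffles.

12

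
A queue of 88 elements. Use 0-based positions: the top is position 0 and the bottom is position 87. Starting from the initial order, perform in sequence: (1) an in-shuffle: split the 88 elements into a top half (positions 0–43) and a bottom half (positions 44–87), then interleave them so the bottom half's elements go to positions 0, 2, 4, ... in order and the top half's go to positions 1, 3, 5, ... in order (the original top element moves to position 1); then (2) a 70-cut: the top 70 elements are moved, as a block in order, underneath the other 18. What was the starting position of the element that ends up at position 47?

Undo the operations in reverse order, starting from position 47:
  undo op 2 (cut 70): 47 ← 29
  undo op 1 (in-shuffle, from top half): 29 ← 14
So the element at position 47 came from original position 14.

14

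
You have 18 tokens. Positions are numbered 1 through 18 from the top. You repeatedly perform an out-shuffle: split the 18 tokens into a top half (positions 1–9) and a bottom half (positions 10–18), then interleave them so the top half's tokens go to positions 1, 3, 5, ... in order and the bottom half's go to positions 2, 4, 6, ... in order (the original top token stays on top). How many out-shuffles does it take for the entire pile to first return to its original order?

8

The out-shuffle permutes the 18 positions with cycle lengths [1, 1, 8, 8].
Every token is home exactly when every cycle has completed a whole number of laps, i.e. after lcm(1, 8) = 8 out-shuffles.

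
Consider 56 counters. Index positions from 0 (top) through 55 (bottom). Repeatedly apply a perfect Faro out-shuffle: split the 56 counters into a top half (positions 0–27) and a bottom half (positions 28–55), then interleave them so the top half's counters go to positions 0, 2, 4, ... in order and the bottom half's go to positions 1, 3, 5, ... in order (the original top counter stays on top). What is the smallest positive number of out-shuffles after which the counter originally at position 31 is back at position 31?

Follow position 31 under repeated out-shuffles:
31 → 7 → 14 → 28 → 1 → 2 → 4 → 8 → 16 → 32 → 9 → 18 → 36 → 17 → 34 → 13 → 26 → 52 → 49 → 43 → 31
It first returns after 20 out-shuffles.

20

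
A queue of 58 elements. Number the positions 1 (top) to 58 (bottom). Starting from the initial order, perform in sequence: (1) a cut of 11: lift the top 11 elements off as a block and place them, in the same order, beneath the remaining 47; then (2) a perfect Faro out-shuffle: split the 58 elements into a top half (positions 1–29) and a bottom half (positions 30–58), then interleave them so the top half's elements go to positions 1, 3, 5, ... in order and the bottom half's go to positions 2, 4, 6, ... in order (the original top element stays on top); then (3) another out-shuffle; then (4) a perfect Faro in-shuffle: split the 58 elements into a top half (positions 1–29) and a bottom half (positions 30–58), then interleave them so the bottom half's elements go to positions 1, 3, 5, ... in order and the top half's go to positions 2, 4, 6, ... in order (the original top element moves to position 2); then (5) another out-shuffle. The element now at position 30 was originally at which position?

Undo the operations in reverse order, starting from position 30:
  undo op 5 (out-shuffle, from bottom half): 30 ← 44
  undo op 4 (in-shuffle, from top half): 44 ← 22
  undo op 3 (out-shuffle, from bottom half): 22 ← 40
  undo op 2 (out-shuffle, from bottom half): 40 ← 49
  undo op 1 (cut 11): 49 ← 2
So the element at position 30 came from original position 2.

2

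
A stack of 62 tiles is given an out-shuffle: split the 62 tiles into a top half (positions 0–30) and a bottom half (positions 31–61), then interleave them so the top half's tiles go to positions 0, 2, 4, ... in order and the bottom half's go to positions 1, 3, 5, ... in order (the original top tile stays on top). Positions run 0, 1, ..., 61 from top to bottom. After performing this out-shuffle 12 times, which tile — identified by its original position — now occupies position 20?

Work backwards from position 20, undoing one out-shuffle at a time:
20 ← 10 ← 5 ← 33 ← 47 ← 54 ← 27 ← 44 ← 22 ← 11 ← 36 ← 18 ← 9
So the tile now at position 20 started at position 9.

9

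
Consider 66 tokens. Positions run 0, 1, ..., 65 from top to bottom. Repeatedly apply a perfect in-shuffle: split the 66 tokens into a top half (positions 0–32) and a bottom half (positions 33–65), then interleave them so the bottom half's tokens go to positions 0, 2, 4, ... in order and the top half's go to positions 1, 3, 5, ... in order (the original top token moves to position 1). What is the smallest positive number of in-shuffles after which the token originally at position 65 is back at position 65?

Follow position 65 under repeated in-shuffles:
65 → 64 → 62 → 58 → 50 → 34 → 2 → 5 → ... → 65 (length 66)
It first returns after 66 in-shuffles.

66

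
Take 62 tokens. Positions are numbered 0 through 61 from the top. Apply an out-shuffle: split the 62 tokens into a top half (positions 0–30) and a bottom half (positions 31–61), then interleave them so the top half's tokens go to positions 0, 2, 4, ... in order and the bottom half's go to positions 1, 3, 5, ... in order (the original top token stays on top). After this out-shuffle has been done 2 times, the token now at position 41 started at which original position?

56

Work backwards from position 41, undoing one out-shuffle at a time:
41 ← 51 ← 56
So the token now at position 41 started at position 56.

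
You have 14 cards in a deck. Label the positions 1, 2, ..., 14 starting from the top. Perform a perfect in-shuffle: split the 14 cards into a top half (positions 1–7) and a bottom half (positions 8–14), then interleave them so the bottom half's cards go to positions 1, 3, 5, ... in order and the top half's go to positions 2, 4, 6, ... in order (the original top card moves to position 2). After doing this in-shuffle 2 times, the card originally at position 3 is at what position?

Track the card's position through each in-shuffle:
3 → 6 → 12

12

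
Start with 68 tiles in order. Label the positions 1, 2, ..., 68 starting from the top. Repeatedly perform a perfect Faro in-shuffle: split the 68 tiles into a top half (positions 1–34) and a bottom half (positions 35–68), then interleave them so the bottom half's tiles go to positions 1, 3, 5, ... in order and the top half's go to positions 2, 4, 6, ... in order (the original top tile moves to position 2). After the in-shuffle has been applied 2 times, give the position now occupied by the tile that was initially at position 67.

61

Track the tile's position through each in-shuffle:
67 → 65 → 61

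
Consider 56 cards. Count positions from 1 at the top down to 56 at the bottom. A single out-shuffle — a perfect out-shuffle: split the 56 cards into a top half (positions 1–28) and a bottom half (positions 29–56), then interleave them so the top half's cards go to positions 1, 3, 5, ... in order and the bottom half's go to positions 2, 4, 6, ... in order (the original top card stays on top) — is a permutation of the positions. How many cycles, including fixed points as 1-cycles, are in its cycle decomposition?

6

Trace each unvisited position around until it returns:
(1) (2 3 5 9 17 33 ... len 20) (4 7 13 25 49 42 ... len 20) (6 11 21 41 26 51 46 36 16 31) (12 23 45 34) (56)
6 cycles in total.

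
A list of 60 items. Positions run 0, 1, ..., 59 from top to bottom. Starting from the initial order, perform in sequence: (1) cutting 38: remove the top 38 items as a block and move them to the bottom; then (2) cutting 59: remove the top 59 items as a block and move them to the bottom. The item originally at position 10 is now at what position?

Track the item from position 10 forward through each operation:
  after op 1 (cut 38): 10 → 32
  after op 2 (cut 59): 32 → 33

33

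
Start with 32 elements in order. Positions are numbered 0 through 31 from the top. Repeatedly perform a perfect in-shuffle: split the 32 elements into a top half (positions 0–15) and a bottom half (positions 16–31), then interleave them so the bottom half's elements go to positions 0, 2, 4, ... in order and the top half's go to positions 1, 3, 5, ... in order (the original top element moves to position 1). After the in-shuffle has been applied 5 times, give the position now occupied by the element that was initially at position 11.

Track the element's position through each in-shuffle:
11 → 23 → 14 → 29 → 26 → 20

20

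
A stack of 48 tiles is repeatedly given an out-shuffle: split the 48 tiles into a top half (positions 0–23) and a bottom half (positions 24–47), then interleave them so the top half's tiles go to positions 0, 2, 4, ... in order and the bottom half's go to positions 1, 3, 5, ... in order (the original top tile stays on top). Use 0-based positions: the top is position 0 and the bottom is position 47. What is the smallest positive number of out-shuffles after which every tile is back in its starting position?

23

The out-shuffle permutes the 48 positions with cycle lengths [1, 1, 23, 23].
Every tile is home exactly when every cycle has completed a whole number of laps, i.e. after lcm(1, 23) = 23 out-shuffles.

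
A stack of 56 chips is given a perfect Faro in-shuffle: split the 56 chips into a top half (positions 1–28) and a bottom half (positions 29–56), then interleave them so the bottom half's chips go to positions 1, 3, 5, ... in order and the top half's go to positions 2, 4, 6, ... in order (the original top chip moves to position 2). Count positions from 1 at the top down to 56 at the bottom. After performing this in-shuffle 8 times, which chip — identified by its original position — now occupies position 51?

12

Work backwards from position 51, undoing one in-shuffle at a time:
51 ← 54 ← 27 ← 42 ← 21 ← 39 ← 48 ← 24 ← 12
So the chip now at position 51 started at position 12.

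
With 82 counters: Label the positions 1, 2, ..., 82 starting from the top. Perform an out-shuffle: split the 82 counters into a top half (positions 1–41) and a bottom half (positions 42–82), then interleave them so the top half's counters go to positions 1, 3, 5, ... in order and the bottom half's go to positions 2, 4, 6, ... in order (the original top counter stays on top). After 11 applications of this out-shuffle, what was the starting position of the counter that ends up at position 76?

Work backwards from position 76, undoing one out-shuffle at a time:
76 ← 79 ← 40 ← 61 ← 31 ← 16 ← 49 ← 25 ← 13 ← 7 ← 4 ← 43
So the counter now at position 76 started at position 43.

43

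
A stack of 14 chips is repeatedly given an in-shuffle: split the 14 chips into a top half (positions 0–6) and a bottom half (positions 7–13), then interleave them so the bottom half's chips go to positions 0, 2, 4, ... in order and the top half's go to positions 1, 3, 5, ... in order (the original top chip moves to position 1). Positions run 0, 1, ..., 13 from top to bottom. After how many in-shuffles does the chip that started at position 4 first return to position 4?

2

Follow position 4 under repeated in-shuffles:
4 → 9 → 4
It first returns after 2 in-shuffles.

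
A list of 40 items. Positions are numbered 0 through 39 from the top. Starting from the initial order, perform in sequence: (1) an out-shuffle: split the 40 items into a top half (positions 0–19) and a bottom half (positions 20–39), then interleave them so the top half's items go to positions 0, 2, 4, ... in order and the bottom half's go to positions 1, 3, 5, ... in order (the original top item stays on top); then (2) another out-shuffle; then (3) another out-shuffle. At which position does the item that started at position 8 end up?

25

Track the item from position 8 forward through each operation:
  after op 1 (out-shuffle): 8 → 16
  after op 2 (out-shuffle): 16 → 32
  after op 3 (out-shuffle): 32 → 25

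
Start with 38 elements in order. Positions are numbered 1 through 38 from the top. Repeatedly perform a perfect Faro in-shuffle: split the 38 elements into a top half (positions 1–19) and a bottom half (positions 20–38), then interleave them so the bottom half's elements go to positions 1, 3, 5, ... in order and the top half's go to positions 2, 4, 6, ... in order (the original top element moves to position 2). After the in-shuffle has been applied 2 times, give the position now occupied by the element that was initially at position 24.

Track the element's position through each in-shuffle:
24 → 9 → 18

18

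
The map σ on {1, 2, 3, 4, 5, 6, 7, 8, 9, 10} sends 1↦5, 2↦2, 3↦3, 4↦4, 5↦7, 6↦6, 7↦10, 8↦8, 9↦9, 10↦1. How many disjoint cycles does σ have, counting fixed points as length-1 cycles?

7

Cycle decomposition: (1 5 7 10) (2) (3) (4) (6) (8) (9).
7 cycles.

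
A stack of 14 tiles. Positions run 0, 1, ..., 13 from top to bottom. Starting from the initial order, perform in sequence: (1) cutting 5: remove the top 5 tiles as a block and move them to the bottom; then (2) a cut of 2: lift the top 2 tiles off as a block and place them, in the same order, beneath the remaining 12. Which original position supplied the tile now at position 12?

Undo the operations in reverse order, starting from position 12:
  undo op 2 (cut 2): 12 ← 0
  undo op 1 (cut 5): 0 ← 5
So the tile at position 12 came from original position 5.

5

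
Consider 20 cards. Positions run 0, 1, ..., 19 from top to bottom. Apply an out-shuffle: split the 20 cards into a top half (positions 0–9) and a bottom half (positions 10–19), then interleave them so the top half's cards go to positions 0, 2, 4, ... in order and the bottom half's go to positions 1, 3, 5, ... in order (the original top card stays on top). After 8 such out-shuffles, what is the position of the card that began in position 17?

1

Track the card's position through each out-shuffle:
17 → 15 → 11 → 3 → 6 → 12 → 5 → 10 → 1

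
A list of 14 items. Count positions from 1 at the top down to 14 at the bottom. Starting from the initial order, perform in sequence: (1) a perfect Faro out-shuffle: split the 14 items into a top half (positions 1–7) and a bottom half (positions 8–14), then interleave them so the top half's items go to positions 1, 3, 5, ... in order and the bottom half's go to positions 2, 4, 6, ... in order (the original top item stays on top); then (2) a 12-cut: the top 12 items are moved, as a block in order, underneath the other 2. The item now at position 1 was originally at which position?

7

Undo the operations in reverse order, starting from position 1:
  undo op 2 (cut 12): 1 ← 13
  undo op 1 (out-shuffle, from top half): 13 ← 7
So the item at position 1 came from original position 7.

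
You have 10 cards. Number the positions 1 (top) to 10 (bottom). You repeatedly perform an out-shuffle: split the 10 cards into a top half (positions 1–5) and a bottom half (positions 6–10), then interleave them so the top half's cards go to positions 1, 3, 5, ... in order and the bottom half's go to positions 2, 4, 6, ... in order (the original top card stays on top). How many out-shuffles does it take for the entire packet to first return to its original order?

The out-shuffle permutes the 10 positions with cycle lengths [1, 1, 2, 6].
Every card is home exactly when every cycle has completed a whole number of laps, i.e. after lcm(1, 2, 6) = 6 out-shuffles.

6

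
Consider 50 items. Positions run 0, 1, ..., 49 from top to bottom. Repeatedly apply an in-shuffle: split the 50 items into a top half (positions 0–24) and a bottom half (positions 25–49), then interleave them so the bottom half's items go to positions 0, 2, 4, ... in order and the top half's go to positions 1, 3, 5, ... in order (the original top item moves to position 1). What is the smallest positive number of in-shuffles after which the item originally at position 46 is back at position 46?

Follow position 46 under repeated in-shuffles:
46 → 42 → 34 → 18 → 37 → 24 → 49 → 48 → 46
It first returns after 8 in-shuffles.

8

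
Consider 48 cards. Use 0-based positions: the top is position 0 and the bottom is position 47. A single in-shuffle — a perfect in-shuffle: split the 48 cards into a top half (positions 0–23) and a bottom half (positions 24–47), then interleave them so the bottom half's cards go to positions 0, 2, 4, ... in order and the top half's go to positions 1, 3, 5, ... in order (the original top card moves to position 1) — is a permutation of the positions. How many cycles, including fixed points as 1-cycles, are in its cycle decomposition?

4

Trace each unvisited position around until it returns:
(0 1 3 7 15 31 ... len 21) (2 5 11 23 47 46 ... len 21) (6 13 27) (20 41 34)
4 cycles in total.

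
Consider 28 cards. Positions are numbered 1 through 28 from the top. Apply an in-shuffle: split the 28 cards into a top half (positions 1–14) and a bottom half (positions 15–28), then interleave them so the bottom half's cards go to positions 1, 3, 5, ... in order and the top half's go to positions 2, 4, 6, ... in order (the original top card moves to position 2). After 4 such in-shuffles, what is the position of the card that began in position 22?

Track the card's position through each in-shuffle:
22 → 15 → 1 → 2 → 4

4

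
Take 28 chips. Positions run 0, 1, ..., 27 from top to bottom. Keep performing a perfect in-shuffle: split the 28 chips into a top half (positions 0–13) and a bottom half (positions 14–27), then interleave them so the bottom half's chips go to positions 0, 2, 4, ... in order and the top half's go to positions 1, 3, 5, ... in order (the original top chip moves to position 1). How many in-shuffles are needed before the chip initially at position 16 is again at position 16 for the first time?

28

Follow position 16 under repeated in-shuffles:
16 → 4 → 9 → 19 → 10 → 21 → 14 → 0 → ... → 16 (length 28)
It first returns after 28 in-shuffles.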